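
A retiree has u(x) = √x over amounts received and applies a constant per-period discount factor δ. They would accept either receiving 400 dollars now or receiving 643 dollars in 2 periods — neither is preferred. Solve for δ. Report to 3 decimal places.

δ ≈ 0.888

Indifference means u(400) = δ^2 · u(643), so δ^2 = u(400)/u(643).
Since u(x) = √x, δ^2 = √(400/643) = 0.78872.
Hence δ = (0.78872)^(1/2) = 0.88810.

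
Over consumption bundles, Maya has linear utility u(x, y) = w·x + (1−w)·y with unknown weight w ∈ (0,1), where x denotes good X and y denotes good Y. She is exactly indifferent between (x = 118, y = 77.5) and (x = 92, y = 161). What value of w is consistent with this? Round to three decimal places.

w = 0.763

Indifference: w·118 + (1−w)·77.5 = w·92 + (1−w)·161.
Collecting terms: w·26 = (1−w)·83.5.
So w/(1−w) = 83.5/26 = 3.2115, giving w = 83.5/(26+83.5) = 0.763.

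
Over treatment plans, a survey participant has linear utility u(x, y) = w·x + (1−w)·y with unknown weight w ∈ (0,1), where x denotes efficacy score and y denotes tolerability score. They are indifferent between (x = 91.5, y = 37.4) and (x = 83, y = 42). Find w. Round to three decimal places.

Equating utilities: w·91.5 + (1−w)·37.4 = w·83 + (1−w)·42.
Collecting terms: w·8.5 = (1−w)·4.6.
Hence w = 4.6/(8.5+4.6) = 4.6/13.1 = 0.351.

w = 0.351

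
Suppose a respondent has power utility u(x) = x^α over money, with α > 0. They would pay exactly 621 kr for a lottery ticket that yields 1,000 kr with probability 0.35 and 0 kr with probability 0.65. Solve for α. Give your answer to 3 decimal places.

α ≈ 2.204

EU(lottery) = 0.35·1000^α + 0.65·0 = 0.35·1000^α.
Indifference: 621^α = 0.35·1000^α, so (621/1000)^α = 0.35.
α = ln(0.35) / ln(621/1000) = -1.049822/-0.476424 ≈ 2.204.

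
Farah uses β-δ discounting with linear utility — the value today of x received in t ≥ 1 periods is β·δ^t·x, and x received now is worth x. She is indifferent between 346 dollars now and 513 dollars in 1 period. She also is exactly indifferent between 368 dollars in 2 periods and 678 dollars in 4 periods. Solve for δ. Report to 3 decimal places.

Both payoffs in the second observation are in the future, so β drops out: δ^2·368 = δ^4·678 ⇒ δ^2 = 368/678 = 0.54277, so δ = 0.73673.

δ ≈ 0.737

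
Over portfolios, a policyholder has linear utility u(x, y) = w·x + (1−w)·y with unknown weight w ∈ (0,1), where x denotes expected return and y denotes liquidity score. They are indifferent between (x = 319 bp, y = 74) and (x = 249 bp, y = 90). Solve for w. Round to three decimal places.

w = 0.186

Equating utilities: w·319 + (1−w)·74 = w·249 + (1−w)·90.
Rearranging, 70·w − 16·(1−w) = 0.
The marginal rate of substitution is 16/70, so w = 16/(70+16) = 0.186.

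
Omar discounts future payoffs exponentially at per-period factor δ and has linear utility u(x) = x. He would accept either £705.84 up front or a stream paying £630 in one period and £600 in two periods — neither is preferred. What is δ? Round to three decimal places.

δ ≈ 0.680

Present value of the stream is 630·δ + 600·δ². Indifference gives 630δ + 600δ² = 705.84.
That is, 600δ² + 630δ − 705.84 = 0, a quadratic in δ.
δ = (−630 + √(630² + 4·600·705.84)) / (2·600) = (−630 + √2090916.00) / 1200 ≈ 0.680.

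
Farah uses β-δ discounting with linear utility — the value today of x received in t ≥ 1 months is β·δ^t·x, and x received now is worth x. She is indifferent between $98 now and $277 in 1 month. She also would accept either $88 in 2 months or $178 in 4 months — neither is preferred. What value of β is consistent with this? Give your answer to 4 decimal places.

β ≈ 0.5032

From the later pair, β·δ^2·88 = β·δ^4·178; dividing through, δ^2 = 88/178 = 0.49438, so δ = 0.70312.
Now use the now-vs-future pair: 98 = β·δ·277 gives β = 98/(0.70312·277) ≈ 0.5032.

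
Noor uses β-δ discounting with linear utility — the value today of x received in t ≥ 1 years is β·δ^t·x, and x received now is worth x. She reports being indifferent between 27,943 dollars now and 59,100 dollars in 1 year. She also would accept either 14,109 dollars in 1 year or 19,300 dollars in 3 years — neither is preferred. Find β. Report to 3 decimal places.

β ≈ 0.553

Both payoffs in the second observation are in the future, so β drops out: δ^1·14109 = δ^3·19300 ⇒ δ^2 = 14109/19300 = 0.73104, so δ = 0.85501.
The first indifference: 27943 = β·δ·59100, so β = 27943/(δ·59100) = 27943/(0.85501·59100) ≈ 0.553.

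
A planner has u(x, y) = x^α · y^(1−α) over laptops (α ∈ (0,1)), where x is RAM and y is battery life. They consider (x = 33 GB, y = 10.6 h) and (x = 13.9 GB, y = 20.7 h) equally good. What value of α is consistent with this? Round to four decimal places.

α ≈ 0.4363

Indifference: 33^α · 10.6^(1−α) = 13.9^α · 20.7^(1−α).
(33/13.9)^α = (20.7/10.6)^(1−α); take logs: α·ln(33/13.9) = (1−α)·ln(20.7/10.6), i.e. α·0.8646187 = (1−α)·0.6692797.
Thus α·(1.5338984) = 0.6692797, so α = 0.6692797/1.5338984 ≈ 0.4363.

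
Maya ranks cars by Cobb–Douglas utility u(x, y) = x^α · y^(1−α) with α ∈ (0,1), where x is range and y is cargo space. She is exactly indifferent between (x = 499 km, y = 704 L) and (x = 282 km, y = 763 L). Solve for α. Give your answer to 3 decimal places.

Indifference: 499^α · 704^(1−α) = 282^α · 763^(1−α).
Rearrange to (499/282)^α = (763/704)^(1−α) and take logs: α·0.570699 = (1−α)·0.080480.
With A = 0.570699 and B = 0.080480: α·A = (1−α)·B, so α = B/(A+B) = 0.080480/0.651179 ≈ 0.124.

α ≈ 0.124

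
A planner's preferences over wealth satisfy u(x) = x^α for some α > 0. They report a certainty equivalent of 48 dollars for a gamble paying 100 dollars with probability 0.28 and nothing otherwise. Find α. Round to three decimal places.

The lottery's expected utility is 0.28·u(100) + 0.72·u(0) = 0.28·100^α (since u(0) = 0 for α > 0).
Indifference: 48^α = 0.28·100^α, so (48/100)^α = 0.28.
α = ln(0.28) / ln(48/100) = -1.272966/-0.733969 ≈ 1.734.

α ≈ 1.734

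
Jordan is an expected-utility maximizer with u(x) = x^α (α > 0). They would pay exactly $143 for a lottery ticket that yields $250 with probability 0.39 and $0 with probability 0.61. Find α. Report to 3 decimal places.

α ≈ 1.686

The lottery's expected utility is 0.39·u(250) + 0.61·u(0) = 0.39·250^α (since u(0) = 0 for α > 0).
Equating: 143^α = 0.39·250^α, i.e. 0.5720^α = 0.39.
Taking logs: α·ln(143/250) = ln(0.39), so α = -0.941609 / -0.558616 ≈ 1.686.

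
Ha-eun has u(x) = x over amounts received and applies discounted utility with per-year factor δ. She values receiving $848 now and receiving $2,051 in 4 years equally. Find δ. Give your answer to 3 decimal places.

The payoff in 4 years is discounted by δ^4, so u(848) = δ^4·u(2051) and δ^4 = u(848)/u(2051).
With u(x) = x: δ^4 = 848/2051 = 0.41346.
Taking the 4th root: δ = 0.41346^(1/4) ≈ 0.802.

δ ≈ 0.802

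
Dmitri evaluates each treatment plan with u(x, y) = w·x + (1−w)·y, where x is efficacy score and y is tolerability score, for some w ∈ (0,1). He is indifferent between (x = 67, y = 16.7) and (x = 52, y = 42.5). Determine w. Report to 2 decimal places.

w = 0.63

Equating utilities: w·67 + (1−w)·16.7 = w·52 + (1−w)·42.5.
Collecting terms: w·15 = (1−w)·25.8.
The marginal rate of substitution is 25.8/15, so w = 25.8/(15+25.8) = 0.63.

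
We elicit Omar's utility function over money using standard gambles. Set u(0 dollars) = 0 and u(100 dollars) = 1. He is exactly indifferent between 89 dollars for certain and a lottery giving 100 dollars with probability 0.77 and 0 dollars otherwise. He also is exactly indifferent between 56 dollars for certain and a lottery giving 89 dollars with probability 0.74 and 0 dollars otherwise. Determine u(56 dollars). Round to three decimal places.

First, u(89 dollars) = 0.77·u(100 dollars) + 0.23·u(0 dollars) = 0.77.
Chaining: u(56 dollars) = 0.74·0.77 + 0.26·0.00 = 0.5698.

0.570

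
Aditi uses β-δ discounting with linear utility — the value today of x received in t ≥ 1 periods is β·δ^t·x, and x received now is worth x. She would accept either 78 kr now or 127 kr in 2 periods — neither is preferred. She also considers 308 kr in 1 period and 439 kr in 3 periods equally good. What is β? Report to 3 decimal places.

β ≈ 0.875

Both payoffs in the second observation are in the future, so β drops out: δ^1·308 = δ^3·439 ⇒ δ^2 = 308/439 = 0.70159, so δ = 0.83761.
Now use the now-vs-future pair: 78 = β·δ^2·127 gives β = 78/(0.70159·127) ≈ 0.875.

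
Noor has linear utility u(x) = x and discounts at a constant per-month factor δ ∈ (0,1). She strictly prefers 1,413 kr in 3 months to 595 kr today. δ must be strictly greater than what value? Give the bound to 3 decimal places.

Under u(x) = x this choice says 595 < δ^3·1413.
So δ^3 > 595/1413 = 0.42109; taking the cube root of both positive sides preserves the inequality.
δ > (595/1413)^(1/3) ≈ 0.750.

δ > 0.750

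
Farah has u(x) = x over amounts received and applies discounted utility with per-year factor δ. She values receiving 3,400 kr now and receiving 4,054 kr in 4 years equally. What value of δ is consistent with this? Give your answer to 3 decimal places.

The payoff in 4 years is discounted by δ^4, so u(3400) = δ^4·u(4054) and δ^4 = u(3400)/u(4054).
With u(x) = x: δ^4 = 3400/4054 = 0.83868.
Hence δ = (0.83868)^(1/4) = 0.95697.

δ ≈ 0.957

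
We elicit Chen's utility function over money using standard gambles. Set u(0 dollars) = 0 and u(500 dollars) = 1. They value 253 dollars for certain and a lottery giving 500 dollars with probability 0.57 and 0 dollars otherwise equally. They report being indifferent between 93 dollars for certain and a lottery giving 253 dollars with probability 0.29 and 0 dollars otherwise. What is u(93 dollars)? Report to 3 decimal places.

First, u(253 dollars) = 0.57·u(500 dollars) + 0.43·u(0 dollars) = 0.57.
Chaining: u(93 dollars) = 0.29·0.57 + 0.71·0.00 = 0.1653.

0.165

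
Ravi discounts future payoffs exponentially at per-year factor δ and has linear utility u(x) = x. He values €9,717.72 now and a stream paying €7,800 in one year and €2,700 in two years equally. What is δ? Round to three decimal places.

δ ≈ 0.940

The stream is worth 7800δ + 2700δ² today, so 7800δ + 2700δ² = 9717.72.
So 2700δ² + 7800δ − 9717.72 = 0.
By the quadratic formula (taking the positive root), δ = (−7800 + √165791376.00) / 5400 ≈ 0.940.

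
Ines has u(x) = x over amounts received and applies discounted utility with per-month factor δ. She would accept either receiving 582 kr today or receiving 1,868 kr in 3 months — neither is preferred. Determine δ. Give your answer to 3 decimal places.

δ ≈ 0.678

Indifference means u(582) = δ^3 · u(1868), so δ^3 = u(582)/u(1868).
With u(x) = x: δ^3 = 582/1868 = 0.31156.
Hence δ = (0.31156)^(1/3) = 0.67793.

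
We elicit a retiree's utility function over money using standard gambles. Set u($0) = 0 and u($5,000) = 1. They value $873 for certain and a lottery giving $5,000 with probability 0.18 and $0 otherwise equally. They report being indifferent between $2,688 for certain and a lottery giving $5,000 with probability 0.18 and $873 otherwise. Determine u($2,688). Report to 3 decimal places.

0.328

The first gamble pins u($873): it must equal 0.18·1 + 0.82·0 = 0.18.
Chaining: u($2,688) = 0.18·1.00 + 0.82·0.18 = 0.3276.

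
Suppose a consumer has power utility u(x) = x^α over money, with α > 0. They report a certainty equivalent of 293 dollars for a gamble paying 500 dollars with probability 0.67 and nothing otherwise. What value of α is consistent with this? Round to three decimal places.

EU(lottery) = 0.67·500^α + 0.33·0 = 0.67·500^α.
Setting u(293) equal to that: 293^α = 0.67·500^α ⇒ (293/500)^α = 0.67.
Take logs: α = ln 0.67 / ln(293/500) ≈ 0.74935.

α ≈ 0.749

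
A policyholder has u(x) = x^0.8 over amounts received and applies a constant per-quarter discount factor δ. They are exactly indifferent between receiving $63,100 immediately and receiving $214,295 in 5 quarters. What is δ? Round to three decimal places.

δ ≈ 0.822

Equating discounted utilities: u(63100) = δ^5·u(214295) ⇒ δ^5 = u(63100)/u(214295).
Since u(x) = x^0.8, δ^5 = (63100/214295)^0.8 = 0.29445^0.8 = 0.37602.
So δ = 0.37602^(1/5) ≈ 0.822.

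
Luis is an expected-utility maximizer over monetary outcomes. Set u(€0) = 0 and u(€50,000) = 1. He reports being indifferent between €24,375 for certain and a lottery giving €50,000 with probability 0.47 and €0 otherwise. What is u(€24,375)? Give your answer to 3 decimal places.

The indifference gives u(€24,375) = 0.47·u(€50,000) + 0.53·u(€0) = 0.47·1 + 0.53·0 = 0.47.

0.470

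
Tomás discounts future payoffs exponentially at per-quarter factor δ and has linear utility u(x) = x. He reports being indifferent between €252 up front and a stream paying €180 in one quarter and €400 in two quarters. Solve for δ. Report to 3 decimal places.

δ ≈ 0.600

Present value of the stream is 180·δ + 400·δ². Indifference gives 180δ + 400δ² = 252.
That is, 400δ² + 180δ − 252 = 0, a quadratic in δ.
By the quadratic formula (taking the positive root), δ = (−180 + √435600.00) / 800 ≈ 0.600.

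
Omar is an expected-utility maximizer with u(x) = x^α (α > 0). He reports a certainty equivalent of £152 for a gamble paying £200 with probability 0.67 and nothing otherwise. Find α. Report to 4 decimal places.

Since u(0) = 0, the lottery's EU is 0.67·200^α.
Setting u(152) equal to that: 152^α = 0.67·200^α ⇒ (152/200)^α = 0.67.
Taking logs: α·ln(152/200) = ln(0.67), so α = -0.4004776 / -0.2744368 ≈ 1.4593.

α ≈ 1.4593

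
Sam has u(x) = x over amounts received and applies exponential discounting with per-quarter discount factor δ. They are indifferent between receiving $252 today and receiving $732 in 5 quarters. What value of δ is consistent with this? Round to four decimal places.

δ ≈ 0.8079

Indifference means u(252) = δ^5 · u(732), so δ^5 = u(252)/u(732).
With u(x) = x: δ^5 = 252/732 = 0.34426.
Hence δ = (0.34426)^(1/5) = 0.807938.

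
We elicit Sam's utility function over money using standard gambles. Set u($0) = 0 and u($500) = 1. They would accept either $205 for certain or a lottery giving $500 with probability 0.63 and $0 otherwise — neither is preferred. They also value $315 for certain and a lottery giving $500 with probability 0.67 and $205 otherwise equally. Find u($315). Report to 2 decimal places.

0.88

The first gamble pins u($205): it must equal 0.63·1 + 0.37·0 = 0.63.
Then u($315) = 0.67·u($500) + 0.33·u($205) = 0.67·1.00 + 0.33·0.63 = 0.8779.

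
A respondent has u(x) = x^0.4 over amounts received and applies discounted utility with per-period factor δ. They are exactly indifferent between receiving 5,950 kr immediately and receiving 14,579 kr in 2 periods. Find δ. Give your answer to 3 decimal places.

The payoff in 2 periods is discounted by δ^2, so u(5950) = δ^2·u(14579) and δ^2 = u(5950)/u(14579).
Since u(x) = x^0.4, δ^2 = (5950/14579)^0.4 = 0.40812^0.4 = 0.69874.
Hence δ = (0.69874)^(1/2) = 0.83591.

δ ≈ 0.836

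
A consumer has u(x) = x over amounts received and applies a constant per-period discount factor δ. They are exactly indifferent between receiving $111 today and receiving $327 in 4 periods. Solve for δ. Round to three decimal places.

The payoff in 4 periods is discounted by δ^4, so u(111) = δ^4·u(327) and δ^4 = u(111)/u(327).
With u(x) = x: δ^4 = 111/327 = 0.33945.
Taking the 4th root: δ = 0.33945^(1/4) ≈ 0.763.

δ ≈ 0.763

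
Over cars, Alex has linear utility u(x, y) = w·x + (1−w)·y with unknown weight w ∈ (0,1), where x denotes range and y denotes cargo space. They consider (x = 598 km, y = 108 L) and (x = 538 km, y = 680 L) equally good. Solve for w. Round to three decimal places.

w = 0.905

Indifference: w·598 + (1−w)·108 = w·538 + (1−w)·680.
Rearranging, 60·w − 572·(1−w) = 0.
The marginal rate of substitution is 572/60, so w = 572/(60+572) = 0.905.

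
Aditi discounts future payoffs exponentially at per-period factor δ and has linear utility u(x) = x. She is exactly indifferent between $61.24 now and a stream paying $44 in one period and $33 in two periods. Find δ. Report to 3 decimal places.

δ ≈ 0.850

Equating present values: 61.24 = 44δ + 33δ².
Rearranged: 33δ² + 44δ − 61.24 = 0.
The positive root is δ = [−44 + √(44² + 4·33·61.24)] / (2·33) = (−44 + 100.098)/66 ≈ 0.850.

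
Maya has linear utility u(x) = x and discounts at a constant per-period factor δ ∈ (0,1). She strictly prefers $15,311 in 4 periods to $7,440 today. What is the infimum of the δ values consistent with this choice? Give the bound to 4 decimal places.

δ > 0.8349

Comparing present values: 7440 < δ^4·15311.
Dividing by 15311: δ^4 > 0.48593. Both sides are positive, so the 4th root keeps the direction.
δ > 0.48593^(1/4) = 0.8349.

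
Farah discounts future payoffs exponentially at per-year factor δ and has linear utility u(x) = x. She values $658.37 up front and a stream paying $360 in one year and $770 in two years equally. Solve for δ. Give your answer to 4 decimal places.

Present value of the stream is 360·δ + 770·δ². Indifference gives 360δ + 770δ² = 658.37.
Rearranged: 770δ² + 360δ − 658.37 = 0.
The positive root is δ = [−360 + √(360² + 4·770·658.37)] / (2·770) = (−360 + 1468.802)/1540 ≈ 0.7200.

δ ≈ 0.7200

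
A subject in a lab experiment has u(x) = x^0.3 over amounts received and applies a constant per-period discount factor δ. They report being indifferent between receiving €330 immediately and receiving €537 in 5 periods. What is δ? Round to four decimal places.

Indifference means u(330) = δ^5 · u(537), so δ^5 = u(330)/u(537).
With u(x) = x^0.3: δ^5 = 330^0.3/537^0.3 = (330/537)^0.3 = 0.86410.
Taking the 5th root: δ = 0.86410^(1/5) ≈ 0.9712.

δ ≈ 0.9712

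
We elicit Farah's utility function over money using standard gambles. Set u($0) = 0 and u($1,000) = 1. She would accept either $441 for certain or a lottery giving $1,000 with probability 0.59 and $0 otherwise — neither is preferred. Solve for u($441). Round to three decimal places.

u($441) equals the lottery's expected utility: 0.59·1 + 0.41·0 = 0.59.

0.590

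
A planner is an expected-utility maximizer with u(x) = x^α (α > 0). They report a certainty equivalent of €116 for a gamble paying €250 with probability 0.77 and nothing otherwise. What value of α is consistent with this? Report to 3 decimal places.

α ≈ 0.340

Since u(0) = 0, the lottery's EU is 0.77·250^α.
Equating: 116^α = 0.77·250^α, i.e. 0.4640^α = 0.77.
α = ln(0.77) / ln(116/250) = -0.261365/-0.767871 ≈ 0.340.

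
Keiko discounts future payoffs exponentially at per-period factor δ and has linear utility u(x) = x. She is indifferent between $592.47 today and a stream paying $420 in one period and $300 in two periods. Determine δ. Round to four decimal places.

Equating present values: 592.47 = 420δ + 300δ².
Rearranged: 300δ² + 420δ − 592.47 = 0.
δ = (−420 + √(420² + 4·300·592.47)) / (2·300) = (−420 + √887364.00) / 600 ≈ 0.8700.

δ ≈ 0.8700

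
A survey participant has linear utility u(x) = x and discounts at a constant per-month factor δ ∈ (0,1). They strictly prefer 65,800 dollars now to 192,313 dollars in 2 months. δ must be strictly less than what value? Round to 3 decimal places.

The preference means 65800 > δ^2·192313.
Hence δ^2 < 65800/192313 = 0.34215, and x ↦ x^(1/2) is increasing on (0,∞).
δ < (65800/192313)^(1/2) ≈ 0.585.

δ < 0.585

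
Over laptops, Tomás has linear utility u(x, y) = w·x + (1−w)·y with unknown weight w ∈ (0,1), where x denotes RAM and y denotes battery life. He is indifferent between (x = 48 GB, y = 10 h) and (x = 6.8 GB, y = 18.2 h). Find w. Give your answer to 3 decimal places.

Indifference: w·48 + (1−w)·10 = w·6.8 + (1−w)·18.2.
w·(48−6.8) = (1−w)·(18.2−10), i.e. w·41.2 = (1−w)·8.2.
So w/(1−w) = 8.2/41.2 = 0.1990, giving w = 8.2/(41.2+8.2) = 0.166.

w = 0.166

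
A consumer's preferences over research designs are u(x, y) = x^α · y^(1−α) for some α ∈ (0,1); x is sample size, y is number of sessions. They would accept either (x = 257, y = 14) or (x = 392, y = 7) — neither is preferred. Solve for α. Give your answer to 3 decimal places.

α ≈ 0.621

Set the two utilities equal: 257^α·14^(1−α) = 392^α·7^(1−α).
Taking logs: α·ln 257 + (1−α)·ln 14 = α·ln 392 + (1−α)·ln 7, i.e. α·-0.422186 = (1−α)·-0.693147.
With A = -0.422186 and B = -0.693147: α·A = (1−α)·B, so α = B/(A+B) = -0.693147/-1.115333 ≈ 0.621.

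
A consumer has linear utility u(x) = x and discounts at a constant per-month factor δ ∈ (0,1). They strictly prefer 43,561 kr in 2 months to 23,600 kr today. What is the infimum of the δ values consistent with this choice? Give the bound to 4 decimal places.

δ > 0.7360

The preference means 23600 < δ^2·43561.
Hence δ^2 > 23600/43561 = 0.54177, and x ↦ x^(1/2) is increasing on (0,∞).
δ > 0.54177^(1/2) = 0.7360.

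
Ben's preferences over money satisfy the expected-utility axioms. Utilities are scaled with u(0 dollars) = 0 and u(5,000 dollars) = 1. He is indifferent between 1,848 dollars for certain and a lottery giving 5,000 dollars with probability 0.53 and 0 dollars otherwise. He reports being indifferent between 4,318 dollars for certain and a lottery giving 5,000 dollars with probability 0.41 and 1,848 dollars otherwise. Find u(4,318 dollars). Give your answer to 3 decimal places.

From the first indifference, u(1,848 dollars) = 0.53·u(5,000 dollars) + 0.47·u(0 dollars) = 0.53·1 + 0.47·0 = 0.53.
Chaining: u(4,318 dollars) = 0.41·1.00 + 0.59·0.53 = 0.7227.

0.723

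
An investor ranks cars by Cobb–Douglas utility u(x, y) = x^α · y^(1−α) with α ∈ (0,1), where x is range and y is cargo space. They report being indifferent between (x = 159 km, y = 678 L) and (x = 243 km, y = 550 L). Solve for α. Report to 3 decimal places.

Indifference: 159^α · 678^(1−α) = 243^α · 550^(1−α).
(159/243)^α = (550/678)^(1−α); take logs: α·ln(159/243) = (1−α)·ln(550/678), i.e. α·-0.424157 = (1−α)·-0.209229.
Thus α·(-0.633386) = -0.209229, so α = -0.209229/-0.633386 ≈ 0.330.

α ≈ 0.330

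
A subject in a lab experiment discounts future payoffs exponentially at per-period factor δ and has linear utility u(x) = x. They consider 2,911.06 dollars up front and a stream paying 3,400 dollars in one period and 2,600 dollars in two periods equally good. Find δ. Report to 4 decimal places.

Present value of the stream is 3400·δ + 2600·δ². Indifference gives 3400δ + 2600δ² = 2911.06.
So 2600δ² + 3400δ − 2911.06 = 0.
The positive root is δ = [−3400 + √(3400² + 4·2600·2911.06)] / (2·2600) = (−3400 + 6468.000)/5200 ≈ 0.5900.

δ ≈ 0.5900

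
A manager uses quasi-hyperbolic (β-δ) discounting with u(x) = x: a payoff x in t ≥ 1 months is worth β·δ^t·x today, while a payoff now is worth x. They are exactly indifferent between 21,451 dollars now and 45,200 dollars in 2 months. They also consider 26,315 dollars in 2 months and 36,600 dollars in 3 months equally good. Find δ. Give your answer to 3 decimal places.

From the later pair, β·δ^2·26315 = β·δ^3·36600; dividing through, δ = 26315/36600 = 0.71899.

δ ≈ 0.719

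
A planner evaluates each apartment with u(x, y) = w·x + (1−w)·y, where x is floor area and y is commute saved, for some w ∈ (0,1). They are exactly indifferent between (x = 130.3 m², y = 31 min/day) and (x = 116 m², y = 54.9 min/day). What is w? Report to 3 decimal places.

u(130.3,31) = u(116,54.9) means w·130.3 + (1−w)·31 = w·116 + (1−w)·54.9.
Rearranging, 14.3·w − 23.9·(1−w) = 0.
The marginal rate of substitution is 23.9/14.3, so w = 23.9/(14.3+23.9) = 0.626.

w = 0.626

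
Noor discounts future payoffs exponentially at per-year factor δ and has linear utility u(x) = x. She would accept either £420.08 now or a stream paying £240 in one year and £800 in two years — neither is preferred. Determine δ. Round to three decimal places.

δ ≈ 0.590

Equating present values: 420.08 = 240δ + 800δ².
That is, 800δ² + 240δ − 420.08 = 0, a quadratic in δ.
By the quadratic formula (taking the positive root), δ = (−240 + √1401856.00) / 1600 ≈ 0.590.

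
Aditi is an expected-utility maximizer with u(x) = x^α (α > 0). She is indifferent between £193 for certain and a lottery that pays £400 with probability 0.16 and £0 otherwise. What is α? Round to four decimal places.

The lottery's expected utility is 0.16·u(400) + 0.84·u(0) = 0.16·400^α (since u(0) = 0 for α > 0).
Setting u(193) equal to that: 193^α = 0.16·400^α ⇒ (193/400)^α = 0.16.
Take logs: α = ln 0.16 / ln(193/400) ≈ 2.514607.

α ≈ 2.5146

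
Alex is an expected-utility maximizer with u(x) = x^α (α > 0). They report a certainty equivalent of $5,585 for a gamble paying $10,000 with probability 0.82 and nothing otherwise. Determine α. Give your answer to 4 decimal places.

α ≈ 0.3407

EU(lottery) = 0.82·10000^α + 0.18·0 = 0.82·10000^α.
Equating: 5585^α = 0.82·10000^α, i.e. 0.5585^α = 0.82.
α = ln(0.82) / ln(5585/10000) = -0.1984509/-0.5825007 ≈ 0.3407.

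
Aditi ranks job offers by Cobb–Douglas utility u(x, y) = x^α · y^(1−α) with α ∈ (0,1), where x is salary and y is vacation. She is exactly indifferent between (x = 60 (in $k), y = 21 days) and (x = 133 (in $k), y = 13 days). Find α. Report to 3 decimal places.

Set the two utilities equal: 60^α·21^(1−α) = 133^α·13^(1−α).
Rearrange to (60/133)^α = (13/21)^(1−α) and take logs: α·-0.796005 = (1−α)·-0.479573.
So α/(1−α) = (-0.479573)/(-0.796005) = 0.602475, and α = 0.602475/1.602475 ≈ 0.376.

α ≈ 0.376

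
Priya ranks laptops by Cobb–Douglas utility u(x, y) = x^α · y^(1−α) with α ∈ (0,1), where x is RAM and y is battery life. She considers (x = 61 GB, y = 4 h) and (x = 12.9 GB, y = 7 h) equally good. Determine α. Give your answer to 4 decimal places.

Indifference: 61^α · 4^(1−α) = 12.9^α · 7^(1−α).
Rearrange to (61/12.9)^α = (7/4)^(1−α) and take logs: α·1.5536466 = (1−α)·0.5596158.
With A = 1.5536466 and B = 0.5596158: α·A = (1−α)·B, so α = B/(A+B) = 0.5596158/2.1132624 ≈ 0.2648.

α ≈ 0.2648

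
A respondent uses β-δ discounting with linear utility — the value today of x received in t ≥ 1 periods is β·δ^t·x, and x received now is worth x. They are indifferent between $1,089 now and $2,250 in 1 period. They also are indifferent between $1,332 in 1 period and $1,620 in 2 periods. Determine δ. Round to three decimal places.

δ ≈ 0.822

From the later pair, β·δ^1·1332 = β·δ^2·1620; dividing through, δ = 1332/1620 = 0.82222.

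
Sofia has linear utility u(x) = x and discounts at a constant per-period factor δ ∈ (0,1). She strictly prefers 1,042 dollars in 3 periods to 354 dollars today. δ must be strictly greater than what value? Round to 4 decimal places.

δ > 0.6978

Under u(x) = x this choice says 354 < δ^3·1042.
So δ^3 > 354/1042 = 0.33973; taking the cube root of both positive sides preserves the inequality.
δ > (354/1042)^(1/3) ≈ 0.6978.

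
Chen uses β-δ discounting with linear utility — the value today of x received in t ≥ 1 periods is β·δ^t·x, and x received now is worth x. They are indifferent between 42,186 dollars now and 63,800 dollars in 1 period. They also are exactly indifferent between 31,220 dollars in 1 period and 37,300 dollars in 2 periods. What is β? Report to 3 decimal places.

β ≈ 0.790

The second indifference involves only future payoffs, so β cancels: β·δ^1·31220 = β·δ^2·37300, giving δ = 31220/37300 = 0.83700.
Now use the now-vs-future pair: 42186 = β·δ·63800 gives β = 42186/(0.83700·63800) ≈ 0.790.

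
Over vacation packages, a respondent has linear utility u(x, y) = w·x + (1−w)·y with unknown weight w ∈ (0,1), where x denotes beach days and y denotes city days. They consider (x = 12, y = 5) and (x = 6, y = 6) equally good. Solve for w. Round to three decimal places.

Indifference: w·12 + (1−w)·5 = w·6 + (1−w)·6.
Collecting terms: w·6 = (1−w)·1.
The marginal rate of substitution is 1/6, so w = 1/(6+1) = 0.143.

w = 0.143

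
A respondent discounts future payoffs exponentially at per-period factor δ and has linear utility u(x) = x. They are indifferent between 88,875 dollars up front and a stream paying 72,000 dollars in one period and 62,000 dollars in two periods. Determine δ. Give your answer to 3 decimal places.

Present value of the stream is 72000·δ + 62000·δ². Indifference gives 72000δ + 62000δ² = 88875.
Rearranged: 62000δ² + 72000δ − 88875 = 0.
δ = (−72000 + √(72000² + 4·62000·88875)) / (2·62000) = (−72000 + √27225000000.00) / 124000 ≈ 0.750.

δ ≈ 0.750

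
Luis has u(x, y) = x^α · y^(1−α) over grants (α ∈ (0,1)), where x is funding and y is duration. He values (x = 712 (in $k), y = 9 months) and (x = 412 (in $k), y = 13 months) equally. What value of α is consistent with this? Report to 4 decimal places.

α ≈ 0.4020

Indifference: 712^α · 9^(1−α) = 412^α · 13^(1−α).
Taking logs: α·ln 712 + (1−α)·ln 9 = α·ln 412 + (1−α)·ln 13, i.e. α·0.5470546 = (1−α)·0.3677248.
Thus α·(0.9147794) = 0.3677248, so α = 0.3677248/0.9147794 ≈ 0.4020.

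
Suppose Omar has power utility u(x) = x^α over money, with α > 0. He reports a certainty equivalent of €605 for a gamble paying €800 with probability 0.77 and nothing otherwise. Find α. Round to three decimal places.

α ≈ 0.936

The lottery's expected utility is 0.77·u(800) + 0.23·u(0) = 0.77·800^α (since u(0) = 0 for α > 0).
Setting u(605) equal to that: 605^α = 0.77·800^α ⇒ (605/800)^α = 0.77.
Taking logs: α·ln(605/800) = ln(0.77), so α = -0.261365 / -0.279383 ≈ 0.936.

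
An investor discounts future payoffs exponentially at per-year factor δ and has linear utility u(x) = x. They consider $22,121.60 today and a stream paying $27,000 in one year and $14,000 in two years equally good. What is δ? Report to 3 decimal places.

δ ≈ 0.620

Present value of the stream is 27000·δ + 14000·δ². Indifference gives 27000δ + 14000δ² = 22121.60.
So 14000δ² + 27000δ − 22121.60 = 0.
By the quadratic formula (taking the positive root), δ = (−27000 + √1967809600.00) / 28000 ≈ 0.620.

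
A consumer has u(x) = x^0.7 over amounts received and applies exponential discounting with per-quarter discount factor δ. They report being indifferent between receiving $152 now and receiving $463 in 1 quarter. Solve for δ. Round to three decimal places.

δ ≈ 0.459

Indifference means u(152) = δ · u(463), so δ = u(152)/u(463).
With u(x) = x^0.7: δ = 152^0.7/463^0.7 = (152/463)^0.7 = 0.45855.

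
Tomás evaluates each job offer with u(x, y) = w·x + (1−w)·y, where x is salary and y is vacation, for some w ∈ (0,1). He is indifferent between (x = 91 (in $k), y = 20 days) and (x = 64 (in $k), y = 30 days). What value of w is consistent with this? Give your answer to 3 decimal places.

u(91,20) = u(64,30) means w·91 + (1−w)·20 = w·64 + (1−w)·30.
Collecting terms: w·27 = (1−w)·10.
The marginal rate of substitution is 10/27, so w = 10/(27+10) = 0.270.

w = 0.270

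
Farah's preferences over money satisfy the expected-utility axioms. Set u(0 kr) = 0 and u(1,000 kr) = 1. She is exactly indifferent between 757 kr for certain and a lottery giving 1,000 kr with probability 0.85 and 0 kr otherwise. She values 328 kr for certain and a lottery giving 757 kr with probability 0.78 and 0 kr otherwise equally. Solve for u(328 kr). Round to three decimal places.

0.663

First, u(757 kr) = 0.85·u(1,000 kr) + 0.15·u(0 kr) = 0.85.
The second indifference gives u(328 kr) = 0.78·u(757 kr) + 0.22·u(0 kr) = 0.78·0.85 + 0.22·0.00 = 0.6630.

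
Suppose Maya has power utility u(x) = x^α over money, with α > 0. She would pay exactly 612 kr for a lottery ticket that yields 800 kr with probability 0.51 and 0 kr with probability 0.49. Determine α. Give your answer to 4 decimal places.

α ≈ 2.5136

EU(lottery) = 0.51·800^α + 0.49·0 = 0.51·800^α.
Indifference: 612^α = 0.51·800^α, so (612/800)^α = 0.51.
Taking logs: α·ln(612/800) = ln(0.51), so α = -0.6733446 / -0.2678794 ≈ 2.5136.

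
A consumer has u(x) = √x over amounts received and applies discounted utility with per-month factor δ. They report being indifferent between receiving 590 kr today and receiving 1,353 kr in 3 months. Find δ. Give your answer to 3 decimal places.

δ ≈ 0.871

The payoff in 3 months is discounted by δ^3, so u(590) = δ^3·u(1353) and δ^3 = u(590)/u(1353).
With u(x) = √x: δ^3 = √590/√1353 = √(590/1353) = 0.66035.
Taking the cube root: δ = 0.66035^(1/3) ≈ 0.871.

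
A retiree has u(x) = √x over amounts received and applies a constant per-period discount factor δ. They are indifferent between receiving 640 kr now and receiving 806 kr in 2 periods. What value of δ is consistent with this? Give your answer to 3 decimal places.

δ ≈ 0.944

Equating discounted utilities: u(640) = δ^2·u(806) ⇒ δ^2 = u(640)/u(806).
With u(x) = √x: δ^2 = √640/√806 = √(640/806) = 0.89109.
Hence δ = (0.89109)^(1/2) = 0.94398.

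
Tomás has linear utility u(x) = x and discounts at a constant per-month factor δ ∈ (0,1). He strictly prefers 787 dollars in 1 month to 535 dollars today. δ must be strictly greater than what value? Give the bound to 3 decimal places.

Under u(x) = x this choice says 535 < δ·787.
Dividing through by 787 gives δ > 0.67980.

δ > 0.680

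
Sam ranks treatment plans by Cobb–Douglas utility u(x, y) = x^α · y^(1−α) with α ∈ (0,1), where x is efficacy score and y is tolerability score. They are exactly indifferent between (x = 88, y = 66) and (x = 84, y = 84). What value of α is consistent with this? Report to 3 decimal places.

Indifference: 88^α · 66^(1−α) = 84^α · 84^(1−α).
(88/84)^α = (84/66)^(1−α); take logs: α·ln(88/84) = (1−α)·ln(84/66), i.e. α·0.046520 = (1−α)·0.241162.
Thus α·(0.287682) = 0.241162, so α = 0.241162/0.287682 ≈ 0.838.

α ≈ 0.838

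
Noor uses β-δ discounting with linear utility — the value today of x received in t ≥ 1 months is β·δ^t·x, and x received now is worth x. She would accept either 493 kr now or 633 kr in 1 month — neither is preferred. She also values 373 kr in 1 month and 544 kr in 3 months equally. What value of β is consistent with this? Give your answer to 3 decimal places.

β ≈ 0.941

Both payoffs in the second observation are in the future, so β drops out: δ^1·373 = δ^3·544 ⇒ δ^2 = 373/544 = 0.68566, so δ = 0.82805.
Now use the now-vs-future pair: 493 = β·δ·633 gives β = 493/(0.82805·633) ≈ 0.941.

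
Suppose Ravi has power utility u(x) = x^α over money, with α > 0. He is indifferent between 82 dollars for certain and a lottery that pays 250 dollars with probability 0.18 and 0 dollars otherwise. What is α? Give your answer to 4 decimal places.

The lottery's expected utility is 0.18·u(250) + 0.82·u(0) = 0.18·250^α (since u(0) = 0 for α > 0).
Setting u(82) equal to that: 82^α = 0.18·250^α ⇒ (82/250)^α = 0.18.
α = ln(0.18) / ln(82/250) = -1.7147984/-1.1147417 ≈ 1.5383.

α ≈ 1.5383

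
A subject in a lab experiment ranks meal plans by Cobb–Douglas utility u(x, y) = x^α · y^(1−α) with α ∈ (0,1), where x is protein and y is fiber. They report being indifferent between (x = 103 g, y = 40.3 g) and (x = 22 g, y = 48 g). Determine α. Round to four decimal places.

α ≈ 0.1017

Set the two utilities equal: 103^α·40.3^(1−α) = 22^α·48^(1−α).
Taking logs: α·ln 103 + (1−α)·ln 40.3 = α·ln 22 + (1−α)·ln 48, i.e. α·1.5436865 = (1−α)·0.1748495.
With A = 1.5436865 and B = 0.1748495: α·A = (1−α)·B, so α = B/(A+B) = 0.1748495/1.7185360 ≈ 0.1017.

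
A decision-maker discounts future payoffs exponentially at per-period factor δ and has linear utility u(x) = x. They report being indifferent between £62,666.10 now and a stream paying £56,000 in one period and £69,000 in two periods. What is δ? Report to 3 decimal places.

δ ≈ 0.630

The stream is worth 56000δ + 69000δ² today, so 56000δ + 69000δ² = 62666.10.
Rearranged: 69000δ² + 56000δ − 62666.10 = 0.
By the quadratic formula (taking the positive root), δ = (−56000 + √20431843600.00) / 138000 ≈ 0.630.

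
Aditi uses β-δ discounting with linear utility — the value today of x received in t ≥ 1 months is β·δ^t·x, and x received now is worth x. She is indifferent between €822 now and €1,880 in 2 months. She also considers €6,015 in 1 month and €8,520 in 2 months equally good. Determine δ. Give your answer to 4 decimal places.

δ ≈ 0.7060

From the later pair, β·δ^1·6015 = β·δ^2·8520; dividing through, δ = 6015/8520 = 0.70599.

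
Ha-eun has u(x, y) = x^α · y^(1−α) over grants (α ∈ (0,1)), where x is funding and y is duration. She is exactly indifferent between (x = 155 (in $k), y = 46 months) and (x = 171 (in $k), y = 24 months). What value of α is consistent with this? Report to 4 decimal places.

α ≈ 0.8688

Set the two utilities equal: 155^α·46^(1−α) = 171^α·24^(1−α).
Rearrange to (155/171)^α = (24/46)^(1−α) and take logs: α·-0.0982384 = (1−α)·-0.6505876.
So α/(1−α) = (-0.6505876)/(-0.0982384) = 6.6225386, and α = 6.6225386/7.6225386 ≈ 0.8688.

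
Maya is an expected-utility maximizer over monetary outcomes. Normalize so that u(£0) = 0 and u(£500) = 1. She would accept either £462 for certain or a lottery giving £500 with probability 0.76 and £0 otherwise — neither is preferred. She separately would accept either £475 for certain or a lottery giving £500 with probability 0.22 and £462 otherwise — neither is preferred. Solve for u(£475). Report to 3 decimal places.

0.813

From the first indifference, u(£462) = 0.76·u(£500) + 0.24·u(£0) = 0.76·1 + 0.24·0 = 0.76.
Chaining: u(£475) = 0.22·1.00 + 0.78·0.76 = 0.8128.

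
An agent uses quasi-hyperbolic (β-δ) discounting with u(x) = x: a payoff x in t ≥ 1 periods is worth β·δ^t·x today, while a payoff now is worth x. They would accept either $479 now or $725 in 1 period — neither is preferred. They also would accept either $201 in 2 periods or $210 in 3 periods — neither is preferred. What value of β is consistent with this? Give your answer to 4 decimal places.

β ≈ 0.6903

Both payoffs in the second observation are in the future, so β drops out: δ^2·201 = δ^3·210 ⇒ δ = 201/210 = 0.95714.
The first indifference: 479 = β·δ·725, so β = 479/(δ·725) = 479/(0.95714·725) ≈ 0.6903.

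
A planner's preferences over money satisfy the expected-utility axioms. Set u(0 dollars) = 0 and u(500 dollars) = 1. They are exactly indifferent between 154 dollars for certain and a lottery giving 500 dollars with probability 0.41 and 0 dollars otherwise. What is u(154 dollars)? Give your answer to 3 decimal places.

0.410

The indifference gives u(154 dollars) = 0.41·u(500 dollars) + 0.59·u(0 dollars) = 0.41·1 + 0.59·0 = 0.41.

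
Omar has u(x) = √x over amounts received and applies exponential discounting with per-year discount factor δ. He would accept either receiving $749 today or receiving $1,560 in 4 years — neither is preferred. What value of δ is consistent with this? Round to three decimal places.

δ ≈ 0.912

The payoff in 4 years is discounted by δ^4, so u(749) = δ^4·u(1560) and δ^4 = u(749)/u(1560).
With u(x) = √x: δ^4 = √749/√1560 = √(749/1560) = 0.69291.
Taking the 4th root: δ = 0.69291^(1/4) ≈ 0.912.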